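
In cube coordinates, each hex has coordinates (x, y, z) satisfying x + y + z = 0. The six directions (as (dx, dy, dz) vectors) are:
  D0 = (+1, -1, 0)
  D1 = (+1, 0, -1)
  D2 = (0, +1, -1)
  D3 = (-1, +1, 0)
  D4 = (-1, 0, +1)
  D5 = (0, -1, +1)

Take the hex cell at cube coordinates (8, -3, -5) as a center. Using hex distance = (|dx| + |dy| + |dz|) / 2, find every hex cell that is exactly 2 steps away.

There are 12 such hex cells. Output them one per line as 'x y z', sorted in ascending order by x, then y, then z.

Answer: 6 -3 -3
6 -2 -4
6 -1 -5
7 -4 -3
7 -1 -6
8 -5 -3
8 -1 -7
9 -5 -4
9 -2 -7
10 -5 -5
10 -4 -6
10 -3 -7

Derivation:
Walk ring at distance 2 from (8, -3, -5):
Start at center + D4*2 = (6, -3, -3)
  hex 0: (6, -3, -3)
  hex 1: (7, -4, -3)
  hex 2: (8, -5, -3)
  hex 3: (9, -5, -4)
  hex 4: (10, -5, -5)
  hex 5: (10, -4, -6)
  hex 6: (10, -3, -7)
  hex 7: (9, -2, -7)
  hex 8: (8, -1, -7)
  hex 9: (7, -1, -6)
  hex 10: (6, -1, -5)
  hex 11: (6, -2, -4)
Sorted: 12 hexes.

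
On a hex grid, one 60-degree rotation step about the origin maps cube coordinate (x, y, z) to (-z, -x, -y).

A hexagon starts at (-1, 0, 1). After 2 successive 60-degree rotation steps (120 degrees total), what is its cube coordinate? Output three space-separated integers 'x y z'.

Start: (-1, 0, 1)
Step 1: (-1, 0, 1) -> (-(1), -(-1), -(0)) = (-1, 1, 0)
Step 2: (-1, 1, 0) -> (-(0), -(-1), -(1)) = (0, 1, -1)

Answer: 0 1 -1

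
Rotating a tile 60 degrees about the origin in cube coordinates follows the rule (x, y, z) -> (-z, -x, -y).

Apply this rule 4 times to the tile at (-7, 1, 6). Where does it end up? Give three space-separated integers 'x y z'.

Start: (-7, 1, 6)
Step 1: (-7, 1, 6) -> (-(6), -(-7), -(1)) = (-6, 7, -1)
Step 2: (-6, 7, -1) -> (-(-1), -(-6), -(7)) = (1, 6, -7)
Step 3: (1, 6, -7) -> (-(-7), -(1), -(6)) = (7, -1, -6)
Step 4: (7, -1, -6) -> (-(-6), -(7), -(-1)) = (6, -7, 1)

Answer: 6 -7 1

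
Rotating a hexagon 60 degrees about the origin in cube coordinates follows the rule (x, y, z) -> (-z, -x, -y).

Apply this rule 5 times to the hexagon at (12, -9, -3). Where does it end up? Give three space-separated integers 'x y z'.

Start: (12, -9, -3)
Step 1: (12, -9, -3) -> (-(-3), -(12), -(-9)) = (3, -12, 9)
Step 2: (3, -12, 9) -> (-(9), -(3), -(-12)) = (-9, -3, 12)
Step 3: (-9, -3, 12) -> (-(12), -(-9), -(-3)) = (-12, 9, 3)
Step 4: (-12, 9, 3) -> (-(3), -(-12), -(9)) = (-3, 12, -9)
Step 5: (-3, 12, -9) -> (-(-9), -(-3), -(12)) = (9, 3, -12)

Answer: 9 3 -12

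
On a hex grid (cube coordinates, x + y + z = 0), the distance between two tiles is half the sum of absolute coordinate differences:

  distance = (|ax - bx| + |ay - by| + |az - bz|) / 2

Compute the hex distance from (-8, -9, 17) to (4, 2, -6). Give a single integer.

|ax - bx| = |-8 - 4| = 12
|ay - by| = |-9 - 2| = 11
|az - bz| = |17 - (-6)| = 23
distance = (12 + 11 + 23) / 2 = 46 / 2 = 23

Answer: 23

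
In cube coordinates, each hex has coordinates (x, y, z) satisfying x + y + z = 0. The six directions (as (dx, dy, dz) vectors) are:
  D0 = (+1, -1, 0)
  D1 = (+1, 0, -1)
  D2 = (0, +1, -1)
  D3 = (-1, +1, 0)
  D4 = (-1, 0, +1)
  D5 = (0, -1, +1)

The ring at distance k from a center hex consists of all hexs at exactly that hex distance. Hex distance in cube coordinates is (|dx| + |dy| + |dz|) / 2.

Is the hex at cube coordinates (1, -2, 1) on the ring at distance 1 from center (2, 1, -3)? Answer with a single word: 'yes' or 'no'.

|px - cx| = |1 - 2| = 1
|py - cy| = |-2 - 1| = 3
|pz - cz| = |1 - (-3)| = 4
distance = (1+3+4)/2 = 8/2 = 4
radius = 1; distance != radius -> no

Answer: no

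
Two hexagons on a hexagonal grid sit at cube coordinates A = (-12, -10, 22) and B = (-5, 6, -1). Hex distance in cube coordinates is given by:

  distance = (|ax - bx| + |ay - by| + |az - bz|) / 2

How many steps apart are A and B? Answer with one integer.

|ax - bx| = |-12 - (-5)| = 7
|ay - by| = |-10 - 6| = 16
|az - bz| = |22 - (-1)| = 23
distance = (7 + 16 + 23) / 2 = 46 / 2 = 23

Answer: 23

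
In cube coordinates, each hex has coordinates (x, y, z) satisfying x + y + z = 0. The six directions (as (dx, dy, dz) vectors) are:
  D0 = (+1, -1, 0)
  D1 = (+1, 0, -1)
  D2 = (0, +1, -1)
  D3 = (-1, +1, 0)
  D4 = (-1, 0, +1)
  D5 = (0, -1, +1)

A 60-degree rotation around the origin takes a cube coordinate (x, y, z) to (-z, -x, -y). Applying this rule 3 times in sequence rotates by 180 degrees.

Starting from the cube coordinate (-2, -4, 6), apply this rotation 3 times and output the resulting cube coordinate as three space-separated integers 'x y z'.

Start: (-2, -4, 6)
Step 1: (-2, -4, 6) -> (-(6), -(-2), -(-4)) = (-6, 2, 4)
Step 2: (-6, 2, 4) -> (-(4), -(-6), -(2)) = (-4, 6, -2)
Step 3: (-4, 6, -2) -> (-(-2), -(-4), -(6)) = (2, 4, -6)

Answer: 2 4 -6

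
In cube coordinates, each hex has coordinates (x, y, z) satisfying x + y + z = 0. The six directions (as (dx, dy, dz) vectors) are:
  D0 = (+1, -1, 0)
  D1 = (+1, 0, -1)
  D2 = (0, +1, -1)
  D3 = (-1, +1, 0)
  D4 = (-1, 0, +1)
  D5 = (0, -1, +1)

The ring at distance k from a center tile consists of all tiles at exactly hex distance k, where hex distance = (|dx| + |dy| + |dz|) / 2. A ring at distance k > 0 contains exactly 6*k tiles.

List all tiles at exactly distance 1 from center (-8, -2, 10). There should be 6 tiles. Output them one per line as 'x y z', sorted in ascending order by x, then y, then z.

Walk ring at distance 1 from (-8, -2, 10):
Start at center + D4*1 = (-9, -2, 11)
  hex 0: (-9, -2, 11)
  hex 1: (-8, -3, 11)
  hex 2: (-7, -3, 10)
  hex 3: (-7, -2, 9)
  hex 4: (-8, -1, 9)
  hex 5: (-9, -1, 10)
Sorted: 6 hexes.

Answer: -9 -2 11
-9 -1 10
-8 -3 11
-8 -1 9
-7 -3 10
-7 -2 9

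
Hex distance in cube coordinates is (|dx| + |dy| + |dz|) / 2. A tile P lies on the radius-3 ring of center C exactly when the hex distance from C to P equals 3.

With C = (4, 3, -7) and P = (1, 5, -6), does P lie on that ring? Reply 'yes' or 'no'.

|px - cx| = |1 - 4| = 3
|py - cy| = |5 - 3| = 2
|pz - cz| = |-6 - (-7)| = 1
distance = (3+2+1)/2 = 6/2 = 3
radius = 3; distance == radius -> yes

Answer: yes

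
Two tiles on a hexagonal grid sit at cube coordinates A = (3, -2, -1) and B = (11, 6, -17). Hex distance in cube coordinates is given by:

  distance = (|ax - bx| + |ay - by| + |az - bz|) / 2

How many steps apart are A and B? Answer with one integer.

|ax - bx| = |3 - 11| = 8
|ay - by| = |-2 - 6| = 8
|az - bz| = |-1 - (-17)| = 16
distance = (8 + 8 + 16) / 2 = 32 / 2 = 16

Answer: 16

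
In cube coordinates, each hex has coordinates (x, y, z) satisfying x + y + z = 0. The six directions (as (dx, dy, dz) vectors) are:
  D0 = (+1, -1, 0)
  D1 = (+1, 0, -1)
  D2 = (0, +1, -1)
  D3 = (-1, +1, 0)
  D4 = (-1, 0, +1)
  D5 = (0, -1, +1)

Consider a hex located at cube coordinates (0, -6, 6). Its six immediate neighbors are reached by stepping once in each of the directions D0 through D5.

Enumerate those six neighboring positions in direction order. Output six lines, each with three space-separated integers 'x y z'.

Center: (0, -6, 6). Add each direction:
  D0: (0, -6, 6) + (1, -1, 0) = (1, -7, 6)
  D1: (0, -6, 6) + (1, 0, -1) = (1, -6, 5)
  D2: (0, -6, 6) + (0, 1, -1) = (0, -5, 5)
  D3: (0, -6, 6) + (-1, 1, 0) = (-1, -5, 6)
  D4: (0, -6, 6) + (-1, 0, 1) = (-1, -6, 7)
  D5: (0, -6, 6) + (0, -1, 1) = (0, -7, 7)

Answer: 1 -7 6
1 -6 5
0 -5 5
-1 -5 6
-1 -6 7
0 -7 7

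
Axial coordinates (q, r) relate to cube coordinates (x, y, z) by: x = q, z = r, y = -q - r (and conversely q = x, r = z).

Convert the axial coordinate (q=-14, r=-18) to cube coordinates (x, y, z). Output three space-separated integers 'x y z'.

x = q = -14
z = r = -18
y = -x - z = -(-14) - (-18) = 32

Answer: -14 32 -18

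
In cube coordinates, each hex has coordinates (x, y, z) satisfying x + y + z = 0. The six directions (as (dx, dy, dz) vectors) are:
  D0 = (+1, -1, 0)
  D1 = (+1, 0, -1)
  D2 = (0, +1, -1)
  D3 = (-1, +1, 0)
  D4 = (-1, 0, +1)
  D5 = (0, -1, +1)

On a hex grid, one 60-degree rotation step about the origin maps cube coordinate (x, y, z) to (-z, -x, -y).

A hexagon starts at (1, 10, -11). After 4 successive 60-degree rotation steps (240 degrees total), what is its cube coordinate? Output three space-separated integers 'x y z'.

Start: (1, 10, -11)
Step 1: (1, 10, -11) -> (-(-11), -(1), -(10)) = (11, -1, -10)
Step 2: (11, -1, -10) -> (-(-10), -(11), -(-1)) = (10, -11, 1)
Step 3: (10, -11, 1) -> (-(1), -(10), -(-11)) = (-1, -10, 11)
Step 4: (-1, -10, 11) -> (-(11), -(-1), -(-10)) = (-11, 1, 10)

Answer: -11 1 10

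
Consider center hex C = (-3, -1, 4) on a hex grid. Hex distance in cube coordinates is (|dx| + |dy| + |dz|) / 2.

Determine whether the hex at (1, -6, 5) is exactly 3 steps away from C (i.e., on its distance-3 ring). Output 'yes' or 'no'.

|px - cx| = |1 - (-3)| = 4
|py - cy| = |-6 - (-1)| = 5
|pz - cz| = |5 - 4| = 1
distance = (4+5+1)/2 = 10/2 = 5
radius = 3; distance != radius -> no

Answer: no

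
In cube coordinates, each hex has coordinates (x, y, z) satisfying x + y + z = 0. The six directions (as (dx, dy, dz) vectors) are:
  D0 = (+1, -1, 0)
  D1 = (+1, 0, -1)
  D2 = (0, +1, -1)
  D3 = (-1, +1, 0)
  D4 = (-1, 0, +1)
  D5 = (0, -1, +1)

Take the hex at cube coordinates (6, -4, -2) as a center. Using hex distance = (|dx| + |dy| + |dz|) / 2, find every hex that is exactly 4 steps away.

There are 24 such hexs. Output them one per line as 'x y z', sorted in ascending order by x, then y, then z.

Answer: 2 -4 2
2 -3 1
2 -2 0
2 -1 -1
2 0 -2
3 -5 2
3 0 -3
4 -6 2
4 0 -4
5 -7 2
5 0 -5
6 -8 2
6 0 -6
7 -8 1
7 -1 -6
8 -8 0
8 -2 -6
9 -8 -1
9 -3 -6
10 -8 -2
10 -7 -3
10 -6 -4
10 -5 -5
10 -4 -6

Derivation:
Walk ring at distance 4 from (6, -4, -2):
Start at center + D4*4 = (2, -4, 2)
  hex 0: (2, -4, 2)
  hex 1: (3, -5, 2)
  hex 2: (4, -6, 2)
  hex 3: (5, -7, 2)
  hex 4: (6, -8, 2)
  hex 5: (7, -8, 1)
  hex 6: (8, -8, 0)
  hex 7: (9, -8, -1)
  hex 8: (10, -8, -2)
  hex 9: (10, -7, -3)
  hex 10: (10, -6, -4)
  hex 11: (10, -5, -5)
  hex 12: (10, -4, -6)
  hex 13: (9, -3, -6)
  hex 14: (8, -2, -6)
  hex 15: (7, -1, -6)
  hex 16: (6, 0, -6)
  hex 17: (5, 0, -5)
  hex 18: (4, 0, -4)
  hex 19: (3, 0, -3)
  hex 20: (2, 0, -2)
  hex 21: (2, -1, -1)
  hex 22: (2, -2, 0)
  hex 23: (2, -3, 1)
Sorted: 24 hexes.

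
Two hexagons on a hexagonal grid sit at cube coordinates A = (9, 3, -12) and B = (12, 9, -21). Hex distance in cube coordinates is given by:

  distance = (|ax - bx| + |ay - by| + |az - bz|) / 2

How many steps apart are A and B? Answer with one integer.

|ax - bx| = |9 - 12| = 3
|ay - by| = |3 - 9| = 6
|az - bz| = |-12 - (-21)| = 9
distance = (3 + 6 + 9) / 2 = 18 / 2 = 9

Answer: 9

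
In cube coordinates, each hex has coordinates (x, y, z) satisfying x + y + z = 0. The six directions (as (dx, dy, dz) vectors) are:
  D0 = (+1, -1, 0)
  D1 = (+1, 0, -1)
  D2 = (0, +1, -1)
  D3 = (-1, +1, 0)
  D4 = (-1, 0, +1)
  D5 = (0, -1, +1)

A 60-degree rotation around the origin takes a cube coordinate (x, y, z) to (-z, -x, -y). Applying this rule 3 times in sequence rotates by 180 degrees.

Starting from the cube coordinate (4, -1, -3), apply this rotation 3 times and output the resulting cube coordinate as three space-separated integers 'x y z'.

Start: (4, -1, -3)
Step 1: (4, -1, -3) -> (-(-3), -(4), -(-1)) = (3, -4, 1)
Step 2: (3, -4, 1) -> (-(1), -(3), -(-4)) = (-1, -3, 4)
Step 3: (-1, -3, 4) -> (-(4), -(-1), -(-3)) = (-4, 1, 3)

Answer: -4 1 3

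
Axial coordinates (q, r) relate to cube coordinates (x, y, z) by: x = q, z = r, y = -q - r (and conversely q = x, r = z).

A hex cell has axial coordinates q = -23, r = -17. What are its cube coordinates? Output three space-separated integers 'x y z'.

x = q = -23
z = r = -17
y = -x - z = -(-23) - (-17) = 40

Answer: -23 40 -17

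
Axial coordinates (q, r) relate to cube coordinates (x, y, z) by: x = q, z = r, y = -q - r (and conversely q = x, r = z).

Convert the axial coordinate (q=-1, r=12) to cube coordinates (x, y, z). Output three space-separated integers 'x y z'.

Answer: -1 -11 12

Derivation:
x = q = -1
z = r = 12
y = -x - z = -(-1) - (12) = -11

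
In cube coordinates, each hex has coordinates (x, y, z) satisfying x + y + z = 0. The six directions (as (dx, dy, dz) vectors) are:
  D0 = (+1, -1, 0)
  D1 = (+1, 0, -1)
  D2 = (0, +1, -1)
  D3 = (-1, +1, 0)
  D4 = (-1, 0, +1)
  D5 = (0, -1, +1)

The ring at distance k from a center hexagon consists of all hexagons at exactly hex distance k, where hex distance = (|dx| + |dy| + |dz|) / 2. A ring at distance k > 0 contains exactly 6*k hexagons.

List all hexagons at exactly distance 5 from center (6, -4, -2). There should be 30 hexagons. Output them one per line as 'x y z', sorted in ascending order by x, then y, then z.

Answer: 1 -4 3
1 -3 2
1 -2 1
1 -1 0
1 0 -1
1 1 -2
2 -5 3
2 1 -3
3 -6 3
3 1 -4
4 -7 3
4 1 -5
5 -8 3
5 1 -6
6 -9 3
6 1 -7
7 -9 2
7 0 -7
8 -9 1
8 -1 -7
9 -9 0
9 -2 -7
10 -9 -1
10 -3 -7
11 -9 -2
11 -8 -3
11 -7 -4
11 -6 -5
11 -5 -6
11 -4 -7

Derivation:
Walk ring at distance 5 from (6, -4, -2):
Start at center + D4*5 = (1, -4, 3)
  hex 0: (1, -4, 3)
  hex 1: (2, -5, 3)
  hex 2: (3, -6, 3)
  hex 3: (4, -7, 3)
  hex 4: (5, -8, 3)
  hex 5: (6, -9, 3)
  hex 6: (7, -9, 2)
  hex 7: (8, -9, 1)
  hex 8: (9, -9, 0)
  hex 9: (10, -9, -1)
  hex 10: (11, -9, -2)
  hex 11: (11, -8, -3)
  hex 12: (11, -7, -4)
  hex 13: (11, -6, -5)
  hex 14: (11, -5, -6)
  hex 15: (11, -4, -7)
  hex 16: (10, -3, -7)
  hex 17: (9, -2, -7)
  hex 18: (8, -1, -7)
  hex 19: (7, 0, -7)
  hex 20: (6, 1, -7)
  hex 21: (5, 1, -6)
  hex 22: (4, 1, -5)
  hex 23: (3, 1, -4)
  hex 24: (2, 1, -3)
  hex 25: (1, 1, -2)
  hex 26: (1, 0, -1)
  hex 27: (1, -1, 0)
  hex 28: (1, -2, 1)
  hex 29: (1, -3, 2)
Sorted: 30 hexes.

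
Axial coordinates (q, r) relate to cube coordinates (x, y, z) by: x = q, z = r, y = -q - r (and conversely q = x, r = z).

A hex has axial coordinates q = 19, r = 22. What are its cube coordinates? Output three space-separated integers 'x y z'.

x = q = 19
z = r = 22
y = -x - z = -(19) - (22) = -41

Answer: 19 -41 22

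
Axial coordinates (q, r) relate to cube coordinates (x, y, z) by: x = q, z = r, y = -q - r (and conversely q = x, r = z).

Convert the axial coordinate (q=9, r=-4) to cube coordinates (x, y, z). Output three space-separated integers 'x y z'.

x = q = 9
z = r = -4
y = -x - z = -(9) - (-4) = -5

Answer: 9 -5 -4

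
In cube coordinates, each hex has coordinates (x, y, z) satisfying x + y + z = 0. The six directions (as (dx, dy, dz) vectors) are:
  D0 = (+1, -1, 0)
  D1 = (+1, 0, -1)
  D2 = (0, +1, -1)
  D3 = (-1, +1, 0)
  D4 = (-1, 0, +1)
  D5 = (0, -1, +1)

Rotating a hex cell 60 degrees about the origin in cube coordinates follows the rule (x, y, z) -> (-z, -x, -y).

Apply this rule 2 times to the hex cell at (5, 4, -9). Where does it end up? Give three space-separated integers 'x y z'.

Start: (5, 4, -9)
Step 1: (5, 4, -9) -> (-(-9), -(5), -(4)) = (9, -5, -4)
Step 2: (9, -5, -4) -> (-(-4), -(9), -(-5)) = (4, -9, 5)

Answer: 4 -9 5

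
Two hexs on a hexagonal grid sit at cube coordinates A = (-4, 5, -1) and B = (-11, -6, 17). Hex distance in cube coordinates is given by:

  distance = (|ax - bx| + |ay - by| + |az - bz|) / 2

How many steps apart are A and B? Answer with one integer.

Answer: 18

Derivation:
|ax - bx| = |-4 - (-11)| = 7
|ay - by| = |5 - (-6)| = 11
|az - bz| = |-1 - 17| = 18
distance = (7 + 11 + 18) / 2 = 36 / 2 = 18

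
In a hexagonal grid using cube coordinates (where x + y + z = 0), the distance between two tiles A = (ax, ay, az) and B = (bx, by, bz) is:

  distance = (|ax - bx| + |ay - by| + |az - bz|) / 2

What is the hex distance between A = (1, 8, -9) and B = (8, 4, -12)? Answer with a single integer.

Answer: 7

Derivation:
|ax - bx| = |1 - 8| = 7
|ay - by| = |8 - 4| = 4
|az - bz| = |-9 - (-12)| = 3
distance = (7 + 4 + 3) / 2 = 14 / 2 = 7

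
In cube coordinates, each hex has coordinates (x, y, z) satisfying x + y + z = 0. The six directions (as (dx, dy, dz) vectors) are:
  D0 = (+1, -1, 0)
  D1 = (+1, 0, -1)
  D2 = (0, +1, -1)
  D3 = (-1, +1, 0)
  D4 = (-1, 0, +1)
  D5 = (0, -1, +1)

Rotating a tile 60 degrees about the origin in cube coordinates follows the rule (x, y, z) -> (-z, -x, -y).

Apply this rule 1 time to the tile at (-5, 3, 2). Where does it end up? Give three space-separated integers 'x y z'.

Start: (-5, 3, 2)
Step 1: (-5, 3, 2) -> (-(2), -(-5), -(3)) = (-2, 5, -3)

Answer: -2 5 -3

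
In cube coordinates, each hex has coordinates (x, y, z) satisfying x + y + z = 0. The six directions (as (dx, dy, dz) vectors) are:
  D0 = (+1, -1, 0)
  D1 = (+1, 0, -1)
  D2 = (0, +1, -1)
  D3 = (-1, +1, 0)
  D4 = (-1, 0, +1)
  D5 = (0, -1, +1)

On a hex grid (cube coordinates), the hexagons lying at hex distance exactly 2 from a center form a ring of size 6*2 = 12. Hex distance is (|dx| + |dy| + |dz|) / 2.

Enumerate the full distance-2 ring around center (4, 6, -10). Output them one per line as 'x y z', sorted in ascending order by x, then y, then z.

Answer: 2 6 -8
2 7 -9
2 8 -10
3 5 -8
3 8 -11
4 4 -8
4 8 -12
5 4 -9
5 7 -12
6 4 -10
6 5 -11
6 6 -12

Derivation:
Walk ring at distance 2 from (4, 6, -10):
Start at center + D4*2 = (2, 6, -8)
  hex 0: (2, 6, -8)
  hex 1: (3, 5, -8)
  hex 2: (4, 4, -8)
  hex 3: (5, 4, -9)
  hex 4: (6, 4, -10)
  hex 5: (6, 5, -11)
  hex 6: (6, 6, -12)
  hex 7: (5, 7, -12)
  hex 8: (4, 8, -12)
  hex 9: (3, 8, -11)
  hex 10: (2, 8, -10)
  hex 11: (2, 7, -9)
Sorted: 12 hexes.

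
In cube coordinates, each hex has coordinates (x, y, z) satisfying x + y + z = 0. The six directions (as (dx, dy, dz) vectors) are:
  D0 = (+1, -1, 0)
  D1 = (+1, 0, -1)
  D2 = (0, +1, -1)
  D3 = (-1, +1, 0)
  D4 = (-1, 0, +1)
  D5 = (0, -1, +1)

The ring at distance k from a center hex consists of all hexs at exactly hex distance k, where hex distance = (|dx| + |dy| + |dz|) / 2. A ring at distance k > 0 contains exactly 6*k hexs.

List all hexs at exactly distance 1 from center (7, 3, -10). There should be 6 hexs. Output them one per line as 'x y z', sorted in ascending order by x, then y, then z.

Answer: 6 3 -9
6 4 -10
7 2 -9
7 4 -11
8 2 -10
8 3 -11

Derivation:
Walk ring at distance 1 from (7, 3, -10):
Start at center + D4*1 = (6, 3, -9)
  hex 0: (6, 3, -9)
  hex 1: (7, 2, -9)
  hex 2: (8, 2, -10)
  hex 3: (8, 3, -11)
  hex 4: (7, 4, -11)
  hex 5: (6, 4, -10)
Sorted: 6 hexes.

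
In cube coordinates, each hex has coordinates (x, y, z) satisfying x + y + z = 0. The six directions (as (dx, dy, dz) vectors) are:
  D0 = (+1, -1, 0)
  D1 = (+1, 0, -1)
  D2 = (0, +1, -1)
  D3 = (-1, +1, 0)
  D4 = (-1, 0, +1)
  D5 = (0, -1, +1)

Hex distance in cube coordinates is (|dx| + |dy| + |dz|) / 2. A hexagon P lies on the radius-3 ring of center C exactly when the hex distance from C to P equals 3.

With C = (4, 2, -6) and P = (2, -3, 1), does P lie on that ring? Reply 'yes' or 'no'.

|px - cx| = |2 - 4| = 2
|py - cy| = |-3 - 2| = 5
|pz - cz| = |1 - (-6)| = 7
distance = (2+5+7)/2 = 14/2 = 7
radius = 3; distance != radius -> no

Answer: no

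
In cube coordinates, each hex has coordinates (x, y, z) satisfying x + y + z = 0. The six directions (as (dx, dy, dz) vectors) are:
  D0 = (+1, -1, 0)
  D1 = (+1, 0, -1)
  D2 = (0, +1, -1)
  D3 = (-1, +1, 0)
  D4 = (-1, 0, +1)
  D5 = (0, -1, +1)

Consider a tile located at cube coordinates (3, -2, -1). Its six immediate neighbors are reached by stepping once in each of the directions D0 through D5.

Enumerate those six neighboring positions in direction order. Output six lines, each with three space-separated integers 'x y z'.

Answer: 4 -3 -1
4 -2 -2
3 -1 -2
2 -1 -1
2 -2 0
3 -3 0

Derivation:
Center: (3, -2, -1). Add each direction:
  D0: (3, -2, -1) + (1, -1, 0) = (4, -3, -1)
  D1: (3, -2, -1) + (1, 0, -1) = (4, -2, -2)
  D2: (3, -2, -1) + (0, 1, -1) = (3, -1, -2)
  D3: (3, -2, -1) + (-1, 1, 0) = (2, -1, -1)
  D4: (3, -2, -1) + (-1, 0, 1) = (2, -2, 0)
  D5: (3, -2, -1) + (0, -1, 1) = (3, -3, 0)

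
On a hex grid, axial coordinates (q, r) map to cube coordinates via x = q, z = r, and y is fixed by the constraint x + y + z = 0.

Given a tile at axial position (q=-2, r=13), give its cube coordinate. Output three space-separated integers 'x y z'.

Answer: -2 -11 13

Derivation:
x = q = -2
z = r = 13
y = -x - z = -(-2) - (13) = -11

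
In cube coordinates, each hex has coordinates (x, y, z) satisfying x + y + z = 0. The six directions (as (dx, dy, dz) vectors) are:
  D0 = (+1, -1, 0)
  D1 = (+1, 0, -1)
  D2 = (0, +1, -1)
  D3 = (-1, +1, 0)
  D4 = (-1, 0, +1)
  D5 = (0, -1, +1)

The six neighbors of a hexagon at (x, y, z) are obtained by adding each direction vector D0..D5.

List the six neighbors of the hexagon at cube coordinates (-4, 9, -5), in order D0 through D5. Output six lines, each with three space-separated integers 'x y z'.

Answer: -3 8 -5
-3 9 -6
-4 10 -6
-5 10 -5
-5 9 -4
-4 8 -4

Derivation:
Center: (-4, 9, -5). Add each direction:
  D0: (-4, 9, -5) + (1, -1, 0) = (-3, 8, -5)
  D1: (-4, 9, -5) + (1, 0, -1) = (-3, 9, -6)
  D2: (-4, 9, -5) + (0, 1, -1) = (-4, 10, -6)
  D3: (-4, 9, -5) + (-1, 1, 0) = (-5, 10, -5)
  D4: (-4, 9, -5) + (-1, 0, 1) = (-5, 9, -4)
  D5: (-4, 9, -5) + (0, -1, 1) = (-4, 8, -4)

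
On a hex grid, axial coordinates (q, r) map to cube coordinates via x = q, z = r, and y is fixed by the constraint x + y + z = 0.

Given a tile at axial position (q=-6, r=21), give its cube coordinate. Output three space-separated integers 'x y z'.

x = q = -6
z = r = 21
y = -x - z = -(-6) - (21) = -15

Answer: -6 -15 21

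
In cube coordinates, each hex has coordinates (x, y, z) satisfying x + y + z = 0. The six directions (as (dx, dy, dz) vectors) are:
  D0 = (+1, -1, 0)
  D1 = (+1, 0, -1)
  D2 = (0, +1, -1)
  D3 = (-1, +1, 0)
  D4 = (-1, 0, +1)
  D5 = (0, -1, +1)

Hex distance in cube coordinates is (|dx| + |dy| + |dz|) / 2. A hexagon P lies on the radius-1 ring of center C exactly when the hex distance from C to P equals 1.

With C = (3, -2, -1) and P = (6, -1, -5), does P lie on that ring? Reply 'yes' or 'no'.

|px - cx| = |6 - 3| = 3
|py - cy| = |-1 - (-2)| = 1
|pz - cz| = |-5 - (-1)| = 4
distance = (3+1+4)/2 = 8/2 = 4
radius = 1; distance != radius -> no

Answer: no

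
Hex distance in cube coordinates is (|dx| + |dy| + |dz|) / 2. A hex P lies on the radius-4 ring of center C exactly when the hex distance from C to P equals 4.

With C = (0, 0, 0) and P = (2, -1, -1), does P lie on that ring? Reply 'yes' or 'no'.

|px - cx| = |2 - 0| = 2
|py - cy| = |-1 - 0| = 1
|pz - cz| = |-1 - 0| = 1
distance = (2+1+1)/2 = 4/2 = 2
radius = 4; distance != radius -> no

Answer: no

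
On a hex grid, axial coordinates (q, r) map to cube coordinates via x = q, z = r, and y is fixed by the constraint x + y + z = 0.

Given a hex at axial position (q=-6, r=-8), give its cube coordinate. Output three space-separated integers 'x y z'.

x = q = -6
z = r = -8
y = -x - z = -(-6) - (-8) = 14

Answer: -6 14 -8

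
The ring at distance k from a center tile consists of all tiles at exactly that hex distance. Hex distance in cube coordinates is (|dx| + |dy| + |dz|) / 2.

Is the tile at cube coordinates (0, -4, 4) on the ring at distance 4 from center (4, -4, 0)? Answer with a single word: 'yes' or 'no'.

|px - cx| = |0 - 4| = 4
|py - cy| = |-4 - (-4)| = 0
|pz - cz| = |4 - 0| = 4
distance = (4+0+4)/2 = 8/2 = 4
radius = 4; distance == radius -> yes

Answer: yes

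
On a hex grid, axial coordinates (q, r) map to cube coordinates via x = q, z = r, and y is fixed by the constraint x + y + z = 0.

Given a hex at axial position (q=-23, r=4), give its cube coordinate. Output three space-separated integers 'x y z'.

Answer: -23 19 4

Derivation:
x = q = -23
z = r = 4
y = -x - z = -(-23) - (4) = 19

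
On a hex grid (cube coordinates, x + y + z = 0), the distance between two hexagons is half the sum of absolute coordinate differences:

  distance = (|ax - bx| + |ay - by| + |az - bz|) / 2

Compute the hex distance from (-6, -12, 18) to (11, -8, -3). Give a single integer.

|ax - bx| = |-6 - 11| = 17
|ay - by| = |-12 - (-8)| = 4
|az - bz| = |18 - (-3)| = 21
distance = (17 + 4 + 21) / 2 = 42 / 2 = 21

Answer: 21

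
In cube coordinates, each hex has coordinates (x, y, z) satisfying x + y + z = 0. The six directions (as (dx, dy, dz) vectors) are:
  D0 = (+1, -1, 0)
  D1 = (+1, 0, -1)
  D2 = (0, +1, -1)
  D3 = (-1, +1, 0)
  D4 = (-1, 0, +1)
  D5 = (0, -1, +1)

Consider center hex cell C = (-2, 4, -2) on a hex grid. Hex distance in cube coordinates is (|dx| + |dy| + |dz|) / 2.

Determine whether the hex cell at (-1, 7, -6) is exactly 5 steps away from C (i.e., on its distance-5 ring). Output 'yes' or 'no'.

|px - cx| = |-1 - (-2)| = 1
|py - cy| = |7 - 4| = 3
|pz - cz| = |-6 - (-2)| = 4
distance = (1+3+4)/2 = 8/2 = 4
radius = 5; distance != radius -> no

Answer: no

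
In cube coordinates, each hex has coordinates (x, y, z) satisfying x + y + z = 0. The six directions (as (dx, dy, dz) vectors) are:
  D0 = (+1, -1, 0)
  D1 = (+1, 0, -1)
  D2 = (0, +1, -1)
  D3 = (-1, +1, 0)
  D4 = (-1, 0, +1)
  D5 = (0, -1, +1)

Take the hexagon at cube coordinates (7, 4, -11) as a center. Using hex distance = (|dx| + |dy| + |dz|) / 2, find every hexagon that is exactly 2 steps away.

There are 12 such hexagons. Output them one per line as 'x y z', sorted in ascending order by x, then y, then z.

Walk ring at distance 2 from (7, 4, -11):
Start at center + D4*2 = (5, 4, -9)
  hex 0: (5, 4, -9)
  hex 1: (6, 3, -9)
  hex 2: (7, 2, -9)
  hex 3: (8, 2, -10)
  hex 4: (9, 2, -11)
  hex 5: (9, 3, -12)
  hex 6: (9, 4, -13)
  hex 7: (8, 5, -13)
  hex 8: (7, 6, -13)
  hex 9: (6, 6, -12)
  hex 10: (5, 6, -11)
  hex 11: (5, 5, -10)
Sorted: 12 hexes.

Answer: 5 4 -9
5 5 -10
5 6 -11
6 3 -9
6 6 -12
7 2 -9
7 6 -13
8 2 -10
8 5 -13
9 2 -11
9 3 -12
9 4 -13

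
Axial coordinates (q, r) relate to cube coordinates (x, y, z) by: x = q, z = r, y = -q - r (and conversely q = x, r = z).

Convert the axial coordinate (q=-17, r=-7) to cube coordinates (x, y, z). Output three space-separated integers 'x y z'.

Answer: -17 24 -7

Derivation:
x = q = -17
z = r = -7
y = -x - z = -(-17) - (-7) = 24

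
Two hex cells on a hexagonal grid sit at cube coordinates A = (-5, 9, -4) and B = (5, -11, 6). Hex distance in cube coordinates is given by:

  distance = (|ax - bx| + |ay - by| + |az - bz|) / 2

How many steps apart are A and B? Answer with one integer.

Answer: 20

Derivation:
|ax - bx| = |-5 - 5| = 10
|ay - by| = |9 - (-11)| = 20
|az - bz| = |-4 - 6| = 10
distance = (10 + 20 + 10) / 2 = 40 / 2 = 20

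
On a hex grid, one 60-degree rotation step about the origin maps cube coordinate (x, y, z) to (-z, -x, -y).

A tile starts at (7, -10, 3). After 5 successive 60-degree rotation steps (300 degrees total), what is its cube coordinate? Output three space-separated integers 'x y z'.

Answer: 10 -3 -7

Derivation:
Start: (7, -10, 3)
Step 1: (7, -10, 3) -> (-(3), -(7), -(-10)) = (-3, -7, 10)
Step 2: (-3, -7, 10) -> (-(10), -(-3), -(-7)) = (-10, 3, 7)
Step 3: (-10, 3, 7) -> (-(7), -(-10), -(3)) = (-7, 10, -3)
Step 4: (-7, 10, -3) -> (-(-3), -(-7), -(10)) = (3, 7, -10)
Step 5: (3, 7, -10) -> (-(-10), -(3), -(7)) = (10, -3, -7)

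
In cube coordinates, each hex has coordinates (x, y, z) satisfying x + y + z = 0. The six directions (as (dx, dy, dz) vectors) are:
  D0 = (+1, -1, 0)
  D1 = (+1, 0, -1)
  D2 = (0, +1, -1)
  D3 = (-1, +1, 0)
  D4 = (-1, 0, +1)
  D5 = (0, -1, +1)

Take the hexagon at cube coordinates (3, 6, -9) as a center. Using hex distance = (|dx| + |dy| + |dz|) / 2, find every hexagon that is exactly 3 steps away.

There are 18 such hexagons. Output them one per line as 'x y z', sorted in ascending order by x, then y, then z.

Walk ring at distance 3 from (3, 6, -9):
Start at center + D4*3 = (0, 6, -6)
  hex 0: (0, 6, -6)
  hex 1: (1, 5, -6)
  hex 2: (2, 4, -6)
  hex 3: (3, 3, -6)
  hex 4: (4, 3, -7)
  hex 5: (5, 3, -8)
  hex 6: (6, 3, -9)
  hex 7: (6, 4, -10)
  hex 8: (6, 5, -11)
  hex 9: (6, 6, -12)
  hex 10: (5, 7, -12)
  hex 11: (4, 8, -12)
  hex 12: (3, 9, -12)
  hex 13: (2, 9, -11)
  hex 14: (1, 9, -10)
  hex 15: (0, 9, -9)
  hex 16: (0, 8, -8)
  hex 17: (0, 7, -7)
Sorted: 18 hexes.

Answer: 0 6 -6
0 7 -7
0 8 -8
0 9 -9
1 5 -6
1 9 -10
2 4 -6
2 9 -11
3 3 -6
3 9 -12
4 3 -7
4 8 -12
5 3 -8
5 7 -12
6 3 -9
6 4 -10
6 5 -11
6 6 -12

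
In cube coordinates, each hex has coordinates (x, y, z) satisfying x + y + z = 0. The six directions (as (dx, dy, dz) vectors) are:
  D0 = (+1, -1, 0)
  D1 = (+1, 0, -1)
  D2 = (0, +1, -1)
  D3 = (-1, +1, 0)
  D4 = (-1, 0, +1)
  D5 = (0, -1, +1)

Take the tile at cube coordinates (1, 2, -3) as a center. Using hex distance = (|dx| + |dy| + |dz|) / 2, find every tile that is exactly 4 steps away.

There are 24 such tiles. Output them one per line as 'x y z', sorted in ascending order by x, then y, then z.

Walk ring at distance 4 from (1, 2, -3):
Start at center + D4*4 = (-3, 2, 1)
  hex 0: (-3, 2, 1)
  hex 1: (-2, 1, 1)
  hex 2: (-1, 0, 1)
  hex 3: (0, -1, 1)
  hex 4: (1, -2, 1)
  hex 5: (2, -2, 0)
  hex 6: (3, -2, -1)
  hex 7: (4, -2, -2)
  hex 8: (5, -2, -3)
  hex 9: (5, -1, -4)
  hex 10: (5, 0, -5)
  hex 11: (5, 1, -6)
  hex 12: (5, 2, -7)
  hex 13: (4, 3, -7)
  hex 14: (3, 4, -7)
  hex 15: (2, 5, -7)
  hex 16: (1, 6, -7)
  hex 17: (0, 6, -6)
  hex 18: (-1, 6, -5)
  hex 19: (-2, 6, -4)
  hex 20: (-3, 6, -3)
  hex 21: (-3, 5, -2)
  hex 22: (-3, 4, -1)
  hex 23: (-3, 3, 0)
Sorted: 24 hexes.

Answer: -3 2 1
-3 3 0
-3 4 -1
-3 5 -2
-3 6 -3
-2 1 1
-2 6 -4
-1 0 1
-1 6 -5
0 -1 1
0 6 -6
1 -2 1
1 6 -7
2 -2 0
2 5 -7
3 -2 -1
3 4 -7
4 -2 -2
4 3 -7
5 -2 -3
5 -1 -4
5 0 -5
5 1 -6
5 2 -7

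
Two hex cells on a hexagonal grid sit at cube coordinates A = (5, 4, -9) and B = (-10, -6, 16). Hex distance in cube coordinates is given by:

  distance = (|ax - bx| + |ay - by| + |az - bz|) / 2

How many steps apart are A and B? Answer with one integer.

|ax - bx| = |5 - (-10)| = 15
|ay - by| = |4 - (-6)| = 10
|az - bz| = |-9 - 16| = 25
distance = (15 + 10 + 25) / 2 = 50 / 2 = 25

Answer: 25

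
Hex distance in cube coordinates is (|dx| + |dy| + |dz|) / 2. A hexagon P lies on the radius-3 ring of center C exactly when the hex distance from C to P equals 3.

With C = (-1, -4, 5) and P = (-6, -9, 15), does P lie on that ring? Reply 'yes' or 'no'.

|px - cx| = |-6 - (-1)| = 5
|py - cy| = |-9 - (-4)| = 5
|pz - cz| = |15 - 5| = 10
distance = (5+5+10)/2 = 20/2 = 10
radius = 3; distance != radius -> no

Answer: no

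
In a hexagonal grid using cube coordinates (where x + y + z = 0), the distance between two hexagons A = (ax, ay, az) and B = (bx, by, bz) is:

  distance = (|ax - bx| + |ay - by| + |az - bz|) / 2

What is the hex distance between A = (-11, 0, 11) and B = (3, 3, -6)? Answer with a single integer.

|ax - bx| = |-11 - 3| = 14
|ay - by| = |0 - 3| = 3
|az - bz| = |11 - (-6)| = 17
distance = (14 + 3 + 17) / 2 = 34 / 2 = 17

Answer: 17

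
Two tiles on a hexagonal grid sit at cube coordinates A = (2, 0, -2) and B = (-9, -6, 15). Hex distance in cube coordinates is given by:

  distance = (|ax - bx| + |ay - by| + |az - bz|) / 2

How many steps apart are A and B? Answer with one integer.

Answer: 17

Derivation:
|ax - bx| = |2 - (-9)| = 11
|ay - by| = |0 - (-6)| = 6
|az - bz| = |-2 - 15| = 17
distance = (11 + 6 + 17) / 2 = 34 / 2 = 17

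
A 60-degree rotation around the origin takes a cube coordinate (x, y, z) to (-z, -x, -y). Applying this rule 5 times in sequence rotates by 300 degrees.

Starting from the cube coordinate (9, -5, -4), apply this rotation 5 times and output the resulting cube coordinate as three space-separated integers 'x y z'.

Start: (9, -5, -4)
Step 1: (9, -5, -4) -> (-(-4), -(9), -(-5)) = (4, -9, 5)
Step 2: (4, -9, 5) -> (-(5), -(4), -(-9)) = (-5, -4, 9)
Step 3: (-5, -4, 9) -> (-(9), -(-5), -(-4)) = (-9, 5, 4)
Step 4: (-9, 5, 4) -> (-(4), -(-9), -(5)) = (-4, 9, -5)
Step 5: (-4, 9, -5) -> (-(-5), -(-4), -(9)) = (5, 4, -9)

Answer: 5 4 -9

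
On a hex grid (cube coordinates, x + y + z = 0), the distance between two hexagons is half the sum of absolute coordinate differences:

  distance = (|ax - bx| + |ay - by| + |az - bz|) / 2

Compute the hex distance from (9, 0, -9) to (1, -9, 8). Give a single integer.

Answer: 17

Derivation:
|ax - bx| = |9 - 1| = 8
|ay - by| = |0 - (-9)| = 9
|az - bz| = |-9 - 8| = 17
distance = (8 + 9 + 17) / 2 = 34 / 2 = 17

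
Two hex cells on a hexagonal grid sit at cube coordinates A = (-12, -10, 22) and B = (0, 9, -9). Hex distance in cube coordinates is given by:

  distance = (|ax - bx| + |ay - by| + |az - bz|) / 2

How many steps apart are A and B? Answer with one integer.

|ax - bx| = |-12 - 0| = 12
|ay - by| = |-10 - 9| = 19
|az - bz| = |22 - (-9)| = 31
distance = (12 + 19 + 31) / 2 = 62 / 2 = 31

Answer: 31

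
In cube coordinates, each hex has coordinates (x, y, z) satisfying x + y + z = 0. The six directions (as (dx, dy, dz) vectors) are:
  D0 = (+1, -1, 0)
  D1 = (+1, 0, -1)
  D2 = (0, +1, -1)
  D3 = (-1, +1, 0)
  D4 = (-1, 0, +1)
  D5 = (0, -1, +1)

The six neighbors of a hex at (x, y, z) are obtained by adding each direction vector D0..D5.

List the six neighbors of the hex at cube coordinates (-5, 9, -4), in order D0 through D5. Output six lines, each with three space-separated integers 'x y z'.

Center: (-5, 9, -4). Add each direction:
  D0: (-5, 9, -4) + (1, -1, 0) = (-4, 8, -4)
  D1: (-5, 9, -4) + (1, 0, -1) = (-4, 9, -5)
  D2: (-5, 9, -4) + (0, 1, -1) = (-5, 10, -5)
  D3: (-5, 9, -4) + (-1, 1, 0) = (-6, 10, -4)
  D4: (-5, 9, -4) + (-1, 0, 1) = (-6, 9, -3)
  D5: (-5, 9, -4) + (0, -1, 1) = (-5, 8, -3)

Answer: -4 8 -4
-4 9 -5
-5 10 -5
-6 10 -4
-6 9 -3
-5 8 -3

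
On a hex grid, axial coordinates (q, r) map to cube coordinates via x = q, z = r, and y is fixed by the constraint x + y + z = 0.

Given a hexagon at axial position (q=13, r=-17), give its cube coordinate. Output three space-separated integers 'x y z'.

Answer: 13 4 -17

Derivation:
x = q = 13
z = r = -17
y = -x - z = -(13) - (-17) = 4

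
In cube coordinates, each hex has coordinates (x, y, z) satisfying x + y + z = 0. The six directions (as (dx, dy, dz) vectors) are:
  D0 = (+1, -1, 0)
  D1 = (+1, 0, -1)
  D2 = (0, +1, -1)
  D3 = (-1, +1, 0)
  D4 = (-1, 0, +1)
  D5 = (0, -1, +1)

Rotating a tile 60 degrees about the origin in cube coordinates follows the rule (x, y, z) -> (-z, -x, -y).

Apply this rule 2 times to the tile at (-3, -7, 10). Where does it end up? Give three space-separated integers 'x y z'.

Answer: -7 10 -3

Derivation:
Start: (-3, -7, 10)
Step 1: (-3, -7, 10) -> (-(10), -(-3), -(-7)) = (-10, 3, 7)
Step 2: (-10, 3, 7) -> (-(7), -(-10), -(3)) = (-7, 10, -3)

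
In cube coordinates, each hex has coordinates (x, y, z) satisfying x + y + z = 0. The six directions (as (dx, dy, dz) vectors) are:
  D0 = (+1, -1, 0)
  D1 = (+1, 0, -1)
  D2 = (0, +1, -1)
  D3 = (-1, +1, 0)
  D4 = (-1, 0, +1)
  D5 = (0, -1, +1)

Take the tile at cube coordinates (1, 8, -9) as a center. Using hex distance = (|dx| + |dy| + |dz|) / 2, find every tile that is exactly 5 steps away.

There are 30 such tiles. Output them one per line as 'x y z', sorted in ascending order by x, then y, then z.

Answer: -4 8 -4
-4 9 -5
-4 10 -6
-4 11 -7
-4 12 -8
-4 13 -9
-3 7 -4
-3 13 -10
-2 6 -4
-2 13 -11
-1 5 -4
-1 13 -12
0 4 -4
0 13 -13
1 3 -4
1 13 -14
2 3 -5
2 12 -14
3 3 -6
3 11 -14
4 3 -7
4 10 -14
5 3 -8
5 9 -14
6 3 -9
6 4 -10
6 5 -11
6 6 -12
6 7 -13
6 8 -14

Derivation:
Walk ring at distance 5 from (1, 8, -9):
Start at center + D4*5 = (-4, 8, -4)
  hex 0: (-4, 8, -4)
  hex 1: (-3, 7, -4)
  hex 2: (-2, 6, -4)
  hex 3: (-1, 5, -4)
  hex 4: (0, 4, -4)
  hex 5: (1, 3, -4)
  hex 6: (2, 3, -5)
  hex 7: (3, 3, -6)
  hex 8: (4, 3, -7)
  hex 9: (5, 3, -8)
  hex 10: (6, 3, -9)
  hex 11: (6, 4, -10)
  hex 12: (6, 5, -11)
  hex 13: (6, 6, -12)
  hex 14: (6, 7, -13)
  hex 15: (6, 8, -14)
  hex 16: (5, 9, -14)
  hex 17: (4, 10, -14)
  hex 18: (3, 11, -14)
  hex 19: (2, 12, -14)
  hex 20: (1, 13, -14)
  hex 21: (0, 13, -13)
  hex 22: (-1, 13, -12)
  hex 23: (-2, 13, -11)
  hex 24: (-3, 13, -10)
  hex 25: (-4, 13, -9)
  hex 26: (-4, 12, -8)
  hex 27: (-4, 11, -7)
  hex 28: (-4, 10, -6)
  hex 29: (-4, 9, -5)
Sorted: 30 hexes.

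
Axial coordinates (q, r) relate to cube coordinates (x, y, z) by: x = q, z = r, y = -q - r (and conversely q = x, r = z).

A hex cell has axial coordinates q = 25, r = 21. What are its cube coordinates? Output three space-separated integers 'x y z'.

Answer: 25 -46 21

Derivation:
x = q = 25
z = r = 21
y = -x - z = -(25) - (21) = -46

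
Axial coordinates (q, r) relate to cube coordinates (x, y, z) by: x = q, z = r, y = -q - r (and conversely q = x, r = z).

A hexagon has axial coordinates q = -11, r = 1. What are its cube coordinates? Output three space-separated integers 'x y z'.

Answer: -11 10 1

Derivation:
x = q = -11
z = r = 1
y = -x - z = -(-11) - (1) = 10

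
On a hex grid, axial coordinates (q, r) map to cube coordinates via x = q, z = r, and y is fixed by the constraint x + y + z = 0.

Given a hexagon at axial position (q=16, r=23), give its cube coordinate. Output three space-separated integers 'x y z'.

x = q = 16
z = r = 23
y = -x - z = -(16) - (23) = -39

Answer: 16 -39 23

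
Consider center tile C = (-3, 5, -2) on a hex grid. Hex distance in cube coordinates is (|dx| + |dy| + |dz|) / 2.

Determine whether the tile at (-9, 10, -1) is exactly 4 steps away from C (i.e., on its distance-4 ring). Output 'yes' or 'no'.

Answer: no

Derivation:
|px - cx| = |-9 - (-3)| = 6
|py - cy| = |10 - 5| = 5
|pz - cz| = |-1 - (-2)| = 1
distance = (6+5+1)/2 = 12/2 = 6
radius = 4; distance != radius -> no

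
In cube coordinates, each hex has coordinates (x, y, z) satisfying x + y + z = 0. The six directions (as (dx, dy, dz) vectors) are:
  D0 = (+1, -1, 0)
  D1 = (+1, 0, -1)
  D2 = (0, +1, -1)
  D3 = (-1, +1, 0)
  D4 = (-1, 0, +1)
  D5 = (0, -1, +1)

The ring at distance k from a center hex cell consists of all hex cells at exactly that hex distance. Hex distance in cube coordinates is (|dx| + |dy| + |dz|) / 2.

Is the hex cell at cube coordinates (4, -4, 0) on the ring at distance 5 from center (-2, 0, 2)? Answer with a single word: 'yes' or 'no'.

|px - cx| = |4 - (-2)| = 6
|py - cy| = |-4 - 0| = 4
|pz - cz| = |0 - 2| = 2
distance = (6+4+2)/2 = 12/2 = 6
radius = 5; distance != radius -> no

Answer: no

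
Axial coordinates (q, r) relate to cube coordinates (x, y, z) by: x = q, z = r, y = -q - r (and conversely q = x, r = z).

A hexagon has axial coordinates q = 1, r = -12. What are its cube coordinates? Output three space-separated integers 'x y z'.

x = q = 1
z = r = -12
y = -x - z = -(1) - (-12) = 11

Answer: 1 11 -12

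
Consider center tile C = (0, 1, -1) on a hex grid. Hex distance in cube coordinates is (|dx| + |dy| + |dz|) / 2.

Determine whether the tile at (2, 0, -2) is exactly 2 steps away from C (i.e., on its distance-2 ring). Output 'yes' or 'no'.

|px - cx| = |2 - 0| = 2
|py - cy| = |0 - 1| = 1
|pz - cz| = |-2 - (-1)| = 1
distance = (2+1+1)/2 = 4/2 = 2
radius = 2; distance == radius -> yes

Answer: yes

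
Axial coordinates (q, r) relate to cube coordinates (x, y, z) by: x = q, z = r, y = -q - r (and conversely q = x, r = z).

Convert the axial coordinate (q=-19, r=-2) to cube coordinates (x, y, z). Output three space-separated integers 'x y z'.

x = q = -19
z = r = -2
y = -x - z = -(-19) - (-2) = 21

Answer: -19 21 -2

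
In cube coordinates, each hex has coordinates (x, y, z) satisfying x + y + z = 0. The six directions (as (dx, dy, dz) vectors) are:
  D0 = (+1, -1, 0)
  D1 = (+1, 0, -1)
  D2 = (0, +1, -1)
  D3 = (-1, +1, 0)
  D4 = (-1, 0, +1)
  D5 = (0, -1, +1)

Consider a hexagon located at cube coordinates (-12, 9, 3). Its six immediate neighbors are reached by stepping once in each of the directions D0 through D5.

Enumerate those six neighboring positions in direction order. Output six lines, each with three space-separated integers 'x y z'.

Center: (-12, 9, 3). Add each direction:
  D0: (-12, 9, 3) + (1, -1, 0) = (-11, 8, 3)
  D1: (-12, 9, 3) + (1, 0, -1) = (-11, 9, 2)
  D2: (-12, 9, 3) + (0, 1, -1) = (-12, 10, 2)
  D3: (-12, 9, 3) + (-1, 1, 0) = (-13, 10, 3)
  D4: (-12, 9, 3) + (-1, 0, 1) = (-13, 9, 4)
  D5: (-12, 9, 3) + (0, -1, 1) = (-12, 8, 4)

Answer: -11 8 3
-11 9 2
-12 10 2
-13 10 3
-13 9 4
-12 8 4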